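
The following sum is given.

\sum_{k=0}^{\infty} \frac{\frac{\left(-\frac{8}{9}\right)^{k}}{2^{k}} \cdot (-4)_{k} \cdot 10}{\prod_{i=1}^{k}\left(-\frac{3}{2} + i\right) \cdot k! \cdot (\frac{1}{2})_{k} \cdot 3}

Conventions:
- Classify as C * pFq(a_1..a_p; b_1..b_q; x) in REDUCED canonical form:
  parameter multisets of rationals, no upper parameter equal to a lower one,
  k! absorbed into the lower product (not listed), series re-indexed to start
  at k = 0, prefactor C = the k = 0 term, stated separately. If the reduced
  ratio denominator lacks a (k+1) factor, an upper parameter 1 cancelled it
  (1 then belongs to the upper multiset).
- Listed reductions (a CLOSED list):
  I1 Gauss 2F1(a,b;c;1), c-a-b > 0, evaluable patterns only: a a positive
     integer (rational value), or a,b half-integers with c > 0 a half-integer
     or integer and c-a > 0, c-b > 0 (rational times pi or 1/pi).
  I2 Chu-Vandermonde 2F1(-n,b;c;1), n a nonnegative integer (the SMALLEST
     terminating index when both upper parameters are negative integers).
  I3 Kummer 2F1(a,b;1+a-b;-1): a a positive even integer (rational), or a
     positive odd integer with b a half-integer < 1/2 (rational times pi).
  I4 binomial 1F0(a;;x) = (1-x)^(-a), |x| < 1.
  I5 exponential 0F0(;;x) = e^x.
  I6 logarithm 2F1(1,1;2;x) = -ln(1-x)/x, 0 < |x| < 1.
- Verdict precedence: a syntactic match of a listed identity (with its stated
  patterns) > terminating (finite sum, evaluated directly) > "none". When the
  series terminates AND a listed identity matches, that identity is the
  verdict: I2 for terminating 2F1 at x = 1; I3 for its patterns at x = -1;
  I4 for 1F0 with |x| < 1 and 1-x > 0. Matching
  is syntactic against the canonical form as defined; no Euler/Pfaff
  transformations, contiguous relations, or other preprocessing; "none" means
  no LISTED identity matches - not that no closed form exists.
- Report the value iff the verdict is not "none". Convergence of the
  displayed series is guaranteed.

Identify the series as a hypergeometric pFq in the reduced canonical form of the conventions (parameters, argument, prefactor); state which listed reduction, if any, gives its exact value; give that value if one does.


Structural cue: t_0 = \frac{10}{3} here, and the two k-th powers (C = 10/3) combine into one argument.
Consecutive-term ratio: r(k) = -\frac{4}{9} * (k-4) / [(k-\frac{1}{2}) (k+\frac{1}{2}) (k+1)] - rational; roots negated = parameters, x = -\frac{4}{9}, C = \frac{10}{3}.

With C = \frac{10}{3}: the canonical form is 1F2(-4; -\frac{1}{2}, \frac{1}{2}; -\frac{4}{9}). Verdict: terminating (-4 upstairs). 5 nonzero terms in all; added directly. Its exact value is -\frac{267389042}{6200145}.


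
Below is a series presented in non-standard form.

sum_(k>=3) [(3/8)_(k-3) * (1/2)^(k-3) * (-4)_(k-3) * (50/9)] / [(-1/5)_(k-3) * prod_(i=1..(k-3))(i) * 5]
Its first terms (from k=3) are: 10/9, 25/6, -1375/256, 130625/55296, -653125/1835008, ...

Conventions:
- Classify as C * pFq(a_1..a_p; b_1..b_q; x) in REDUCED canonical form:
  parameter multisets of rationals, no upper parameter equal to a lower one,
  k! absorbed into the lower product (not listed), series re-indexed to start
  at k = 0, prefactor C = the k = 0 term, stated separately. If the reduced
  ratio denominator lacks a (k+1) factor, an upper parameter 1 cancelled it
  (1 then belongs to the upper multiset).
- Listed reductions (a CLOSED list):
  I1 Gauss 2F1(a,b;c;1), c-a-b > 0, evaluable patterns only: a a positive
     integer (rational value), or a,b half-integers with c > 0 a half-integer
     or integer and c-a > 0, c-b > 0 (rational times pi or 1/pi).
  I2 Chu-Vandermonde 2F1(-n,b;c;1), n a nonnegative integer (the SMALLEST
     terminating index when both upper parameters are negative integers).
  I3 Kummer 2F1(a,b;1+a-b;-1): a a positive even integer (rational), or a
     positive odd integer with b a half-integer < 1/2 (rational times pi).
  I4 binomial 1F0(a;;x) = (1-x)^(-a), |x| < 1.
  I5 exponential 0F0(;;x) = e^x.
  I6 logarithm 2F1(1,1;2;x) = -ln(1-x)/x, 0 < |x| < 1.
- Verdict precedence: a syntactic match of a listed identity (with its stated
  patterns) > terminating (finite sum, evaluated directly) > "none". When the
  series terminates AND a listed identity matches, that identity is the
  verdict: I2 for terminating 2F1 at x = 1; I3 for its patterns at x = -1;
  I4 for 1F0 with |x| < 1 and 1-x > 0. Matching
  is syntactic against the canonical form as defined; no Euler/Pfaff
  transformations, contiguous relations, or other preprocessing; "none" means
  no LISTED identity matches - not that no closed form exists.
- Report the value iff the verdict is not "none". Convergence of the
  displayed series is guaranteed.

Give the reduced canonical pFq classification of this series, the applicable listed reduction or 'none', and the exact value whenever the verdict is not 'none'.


First insight: x = (1/2) and the product of the first k integers (C = 10/9, x = 1/2) is k!.
Adjacent-term ratio: r(k) = (1/2) * (k-4) (k+3/8) / [(k-1/5) (k+1)] ; factor over Q: parameters, x = (1/2), and C = 10/9.

x = 1/2 here; the reduced form reads 2F1, upper {-4, 3/8}, lower {-1/5}, C = 10/9. Verdict: terminating - upper parameter -4 makes this a finite sum (last index 4), evaluated exactly. Value: 94782265/49545216.


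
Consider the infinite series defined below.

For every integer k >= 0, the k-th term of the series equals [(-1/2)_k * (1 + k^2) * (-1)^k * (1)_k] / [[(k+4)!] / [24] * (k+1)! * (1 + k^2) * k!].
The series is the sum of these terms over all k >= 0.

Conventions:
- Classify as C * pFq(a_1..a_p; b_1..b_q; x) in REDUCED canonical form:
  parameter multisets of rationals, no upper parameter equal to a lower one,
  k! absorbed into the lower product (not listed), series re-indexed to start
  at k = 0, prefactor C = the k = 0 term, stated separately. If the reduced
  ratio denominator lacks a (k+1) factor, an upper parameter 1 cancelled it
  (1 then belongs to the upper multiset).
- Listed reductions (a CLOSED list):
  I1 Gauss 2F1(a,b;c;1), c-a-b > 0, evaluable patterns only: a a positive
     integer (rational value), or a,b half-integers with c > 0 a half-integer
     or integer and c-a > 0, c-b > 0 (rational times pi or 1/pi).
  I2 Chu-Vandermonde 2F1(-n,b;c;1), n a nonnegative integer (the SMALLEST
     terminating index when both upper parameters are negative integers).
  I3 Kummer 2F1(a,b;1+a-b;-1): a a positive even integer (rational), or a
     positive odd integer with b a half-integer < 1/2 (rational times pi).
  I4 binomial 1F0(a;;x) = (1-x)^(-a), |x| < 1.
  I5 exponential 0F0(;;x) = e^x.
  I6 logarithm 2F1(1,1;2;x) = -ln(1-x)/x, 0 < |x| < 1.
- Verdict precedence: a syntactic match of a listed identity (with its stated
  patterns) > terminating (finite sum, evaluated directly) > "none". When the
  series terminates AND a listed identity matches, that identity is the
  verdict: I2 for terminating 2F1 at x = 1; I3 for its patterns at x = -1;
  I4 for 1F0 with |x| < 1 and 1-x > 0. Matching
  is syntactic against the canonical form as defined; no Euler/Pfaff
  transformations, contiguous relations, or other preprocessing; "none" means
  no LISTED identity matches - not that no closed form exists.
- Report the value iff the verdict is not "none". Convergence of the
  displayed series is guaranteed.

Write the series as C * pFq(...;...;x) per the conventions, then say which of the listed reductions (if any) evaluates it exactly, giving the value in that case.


Canonical form: C = 1 times 2F2 with upper {-1/2, 1}, lower {2, 5}, x = -1. Verdict: none. No listed pattern accepts 2F2(-1/2, 1; 2, 5; -1).

Key observation: x = (-1) and the factor k^2 + 1 cancels (top and bottom), leaving C = 1.
Adjacent-term ratio: r(k) = (-1) * (k-1/2) (k+1) / [(k+2) (k+5) (k+1)] - rational in k, leading ratio (-1); with t_0 = 1, classification follows.


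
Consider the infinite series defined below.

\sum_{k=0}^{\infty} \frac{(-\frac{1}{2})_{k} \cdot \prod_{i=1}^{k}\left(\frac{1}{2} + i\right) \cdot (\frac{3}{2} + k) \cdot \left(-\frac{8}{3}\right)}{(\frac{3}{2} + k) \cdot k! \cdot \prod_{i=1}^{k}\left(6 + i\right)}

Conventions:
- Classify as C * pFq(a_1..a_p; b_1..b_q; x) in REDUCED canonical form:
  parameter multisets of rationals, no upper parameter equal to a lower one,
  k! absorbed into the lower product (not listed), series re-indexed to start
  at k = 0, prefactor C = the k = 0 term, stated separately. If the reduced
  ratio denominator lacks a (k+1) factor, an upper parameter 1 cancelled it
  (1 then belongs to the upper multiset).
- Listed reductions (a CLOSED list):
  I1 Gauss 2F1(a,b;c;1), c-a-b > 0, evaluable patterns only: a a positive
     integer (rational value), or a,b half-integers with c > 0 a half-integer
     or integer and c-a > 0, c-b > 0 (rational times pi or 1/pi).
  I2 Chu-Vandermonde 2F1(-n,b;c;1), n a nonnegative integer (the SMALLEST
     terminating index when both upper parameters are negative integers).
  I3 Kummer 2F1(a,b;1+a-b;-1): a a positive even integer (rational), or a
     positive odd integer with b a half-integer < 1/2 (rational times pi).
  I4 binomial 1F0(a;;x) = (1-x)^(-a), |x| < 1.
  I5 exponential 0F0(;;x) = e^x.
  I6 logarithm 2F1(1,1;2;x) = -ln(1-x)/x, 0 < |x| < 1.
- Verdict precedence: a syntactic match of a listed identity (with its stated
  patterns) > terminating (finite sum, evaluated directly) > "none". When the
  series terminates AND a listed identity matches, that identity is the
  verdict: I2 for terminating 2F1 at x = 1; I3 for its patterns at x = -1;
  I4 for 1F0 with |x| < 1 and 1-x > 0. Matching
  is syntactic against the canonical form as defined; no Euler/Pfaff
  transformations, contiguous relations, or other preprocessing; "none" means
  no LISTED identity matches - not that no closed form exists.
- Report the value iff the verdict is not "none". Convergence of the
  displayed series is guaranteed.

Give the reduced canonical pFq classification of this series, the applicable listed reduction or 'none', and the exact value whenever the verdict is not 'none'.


First insight: with t_0 = -\frac{8}{3}, striking the common factor k + 3/2 reduces the term (C = -8/3).
Ratio: r(k) = 1 * (k-\frac{1}{2}) (k+\frac{3}{2}) / [(k+7) (k+1)] - rational; roots negated = parameters, x = 1, C = -\frac{8}{3}.

Canonical form: C = -\frac{8}{3} times 2F1 with upper {-\frac{1}{2}, \frac{3}{2}}, lower {7}, x = 1. Verdict: this is Gauss (I1, half-integer pattern) (x = 1; upper {-\frac{1}{2}, \frac{3}{2}} half-integers, c = 7 in the evaluable pattern). Exact value: \left(-\frac{4194304}{567567}\right) / \pi.


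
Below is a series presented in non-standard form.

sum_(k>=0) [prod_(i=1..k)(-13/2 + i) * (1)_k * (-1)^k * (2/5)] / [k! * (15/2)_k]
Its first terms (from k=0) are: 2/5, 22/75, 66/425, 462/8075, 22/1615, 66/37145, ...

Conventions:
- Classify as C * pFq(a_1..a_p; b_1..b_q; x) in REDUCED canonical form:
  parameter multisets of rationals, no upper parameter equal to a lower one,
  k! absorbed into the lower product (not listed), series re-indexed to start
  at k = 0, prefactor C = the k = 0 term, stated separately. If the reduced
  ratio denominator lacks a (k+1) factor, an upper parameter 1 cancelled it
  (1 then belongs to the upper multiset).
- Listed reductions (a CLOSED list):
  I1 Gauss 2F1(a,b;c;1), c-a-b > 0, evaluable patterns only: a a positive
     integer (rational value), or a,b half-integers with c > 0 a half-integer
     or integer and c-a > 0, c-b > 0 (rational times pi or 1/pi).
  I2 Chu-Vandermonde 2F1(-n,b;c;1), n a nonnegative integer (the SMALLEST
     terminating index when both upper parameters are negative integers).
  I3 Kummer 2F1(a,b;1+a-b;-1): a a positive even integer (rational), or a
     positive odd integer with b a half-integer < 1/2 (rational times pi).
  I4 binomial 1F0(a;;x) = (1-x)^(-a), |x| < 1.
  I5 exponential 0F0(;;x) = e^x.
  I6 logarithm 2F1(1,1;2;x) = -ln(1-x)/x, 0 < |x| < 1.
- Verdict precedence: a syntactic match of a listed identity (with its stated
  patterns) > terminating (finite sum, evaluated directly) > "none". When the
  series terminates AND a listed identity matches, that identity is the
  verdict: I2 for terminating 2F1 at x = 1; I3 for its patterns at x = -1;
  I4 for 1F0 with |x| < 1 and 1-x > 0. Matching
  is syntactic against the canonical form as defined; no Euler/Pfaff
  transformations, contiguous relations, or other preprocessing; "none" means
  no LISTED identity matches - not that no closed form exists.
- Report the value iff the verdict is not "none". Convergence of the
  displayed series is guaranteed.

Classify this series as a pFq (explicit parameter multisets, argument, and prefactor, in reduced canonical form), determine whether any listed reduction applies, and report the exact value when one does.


Key step: with t_0 = 2/5, the running product (C = 2/5) telescopes to a rising factorial.
Adjacent-term ratio: r(k) = (-1) * (k-11/2) (k+1) / [(k+15/2) (k+1)] ; factor over Q: parameters, x = (-1), and C = 2/5.

With C = 2/5: the canonical form is 2F1(-11/2, 1; 15/2; -1). Verdict: the Kummer evaluation I3 fires (x = -1; c = 15/2 equals 1+a-b for upper {-11/2, 1}: listed pattern). Value: (3003/10240) * pi.


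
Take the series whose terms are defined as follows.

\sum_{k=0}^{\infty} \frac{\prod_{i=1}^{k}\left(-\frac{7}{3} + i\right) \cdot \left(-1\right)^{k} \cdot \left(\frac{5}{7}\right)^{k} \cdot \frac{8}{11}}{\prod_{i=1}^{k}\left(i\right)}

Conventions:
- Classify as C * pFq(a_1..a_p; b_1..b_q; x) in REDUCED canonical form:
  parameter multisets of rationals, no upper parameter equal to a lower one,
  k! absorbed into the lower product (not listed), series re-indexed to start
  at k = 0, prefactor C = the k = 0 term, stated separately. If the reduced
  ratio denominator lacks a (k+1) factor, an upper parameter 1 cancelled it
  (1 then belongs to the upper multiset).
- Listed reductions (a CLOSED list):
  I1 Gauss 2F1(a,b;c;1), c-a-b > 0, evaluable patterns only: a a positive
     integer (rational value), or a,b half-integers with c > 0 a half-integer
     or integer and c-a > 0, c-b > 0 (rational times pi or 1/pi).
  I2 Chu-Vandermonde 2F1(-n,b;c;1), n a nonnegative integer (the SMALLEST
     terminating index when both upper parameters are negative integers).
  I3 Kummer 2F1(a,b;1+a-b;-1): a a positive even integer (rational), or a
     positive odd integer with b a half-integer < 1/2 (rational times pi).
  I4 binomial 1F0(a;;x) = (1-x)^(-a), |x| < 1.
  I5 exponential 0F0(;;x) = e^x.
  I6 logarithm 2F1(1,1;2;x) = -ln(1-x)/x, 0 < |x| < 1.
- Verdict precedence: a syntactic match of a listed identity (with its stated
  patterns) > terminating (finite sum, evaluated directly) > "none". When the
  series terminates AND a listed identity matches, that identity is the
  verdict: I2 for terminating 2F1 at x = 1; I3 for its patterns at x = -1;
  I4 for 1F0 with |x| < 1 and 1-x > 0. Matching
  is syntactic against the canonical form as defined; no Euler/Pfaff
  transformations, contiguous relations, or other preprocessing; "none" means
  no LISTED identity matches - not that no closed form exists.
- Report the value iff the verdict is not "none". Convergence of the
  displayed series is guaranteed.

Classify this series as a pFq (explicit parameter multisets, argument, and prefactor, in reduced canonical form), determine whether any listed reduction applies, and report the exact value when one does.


The series (x = -\frac{5}{7}) is 1F0: upper {-\frac{4}{3}}, lower {-}, prefactor \frac{8}{11}. Verdict (x = -\frac{5}{7}): the I4 binomial reduction applies (the 1F0 binomial series: exponent 4/3, x = -\frac{5}{7}). Sum: \frac{8}{11} \cdot \left(\frac{12}{7}\right)^{\frac{4}{3}}.

The tell: x = -\frac{5}{7} and the product of the first k integers (prefactor 8/11) is k!.
Term ratio: r(k) = -\frac{5}{7} * (k-\frac{4}{3}) / [(k+1)] - rational; roots negated = parameters, x = -\frac{5}{7}, C = \frac{8}{11}.


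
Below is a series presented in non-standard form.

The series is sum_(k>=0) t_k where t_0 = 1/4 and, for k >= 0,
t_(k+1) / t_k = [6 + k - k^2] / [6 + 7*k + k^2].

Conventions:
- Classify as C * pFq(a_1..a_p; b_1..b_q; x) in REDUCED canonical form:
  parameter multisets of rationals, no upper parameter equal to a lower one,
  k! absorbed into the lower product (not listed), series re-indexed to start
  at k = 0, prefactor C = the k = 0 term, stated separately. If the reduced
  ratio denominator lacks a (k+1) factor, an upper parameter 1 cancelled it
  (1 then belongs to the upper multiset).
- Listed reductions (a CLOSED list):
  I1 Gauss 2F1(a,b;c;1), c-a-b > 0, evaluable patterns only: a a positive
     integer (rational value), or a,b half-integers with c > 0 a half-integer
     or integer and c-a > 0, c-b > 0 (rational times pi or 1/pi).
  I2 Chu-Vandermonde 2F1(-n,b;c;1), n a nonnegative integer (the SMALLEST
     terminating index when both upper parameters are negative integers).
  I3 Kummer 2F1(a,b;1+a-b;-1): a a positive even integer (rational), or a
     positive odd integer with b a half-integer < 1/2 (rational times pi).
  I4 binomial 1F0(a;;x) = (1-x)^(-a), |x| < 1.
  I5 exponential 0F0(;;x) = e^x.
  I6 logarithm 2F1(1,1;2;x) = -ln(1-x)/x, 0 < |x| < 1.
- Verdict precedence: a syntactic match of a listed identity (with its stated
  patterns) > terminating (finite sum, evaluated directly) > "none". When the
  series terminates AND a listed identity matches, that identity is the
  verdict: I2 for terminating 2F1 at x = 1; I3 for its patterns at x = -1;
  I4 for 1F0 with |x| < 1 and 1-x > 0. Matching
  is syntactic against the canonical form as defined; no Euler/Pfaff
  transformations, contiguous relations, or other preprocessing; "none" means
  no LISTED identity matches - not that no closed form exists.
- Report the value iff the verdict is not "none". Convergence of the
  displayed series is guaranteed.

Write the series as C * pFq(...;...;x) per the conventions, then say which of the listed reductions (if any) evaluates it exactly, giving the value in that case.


Reduced: x = -1, 2F1, upper = {-3, 2}, lower = {6}, C = 1/4. Verdict: this is Kummer (I3) (x = -1; c = 6 equals 1+a-b for upper {-3, 2}: listed pattern). Sum: 5/8.

Key observation: x = (-1) and roots of the ratio polynomials (C = 1/4, x = -1) are the negated parameters.
Consecutive-term ratio: r(k) = (-1) * (k-3) (k+2) / [(k+6) (k+1)] - rational; roots negated = parameters, x = (-1), C = 1/4.


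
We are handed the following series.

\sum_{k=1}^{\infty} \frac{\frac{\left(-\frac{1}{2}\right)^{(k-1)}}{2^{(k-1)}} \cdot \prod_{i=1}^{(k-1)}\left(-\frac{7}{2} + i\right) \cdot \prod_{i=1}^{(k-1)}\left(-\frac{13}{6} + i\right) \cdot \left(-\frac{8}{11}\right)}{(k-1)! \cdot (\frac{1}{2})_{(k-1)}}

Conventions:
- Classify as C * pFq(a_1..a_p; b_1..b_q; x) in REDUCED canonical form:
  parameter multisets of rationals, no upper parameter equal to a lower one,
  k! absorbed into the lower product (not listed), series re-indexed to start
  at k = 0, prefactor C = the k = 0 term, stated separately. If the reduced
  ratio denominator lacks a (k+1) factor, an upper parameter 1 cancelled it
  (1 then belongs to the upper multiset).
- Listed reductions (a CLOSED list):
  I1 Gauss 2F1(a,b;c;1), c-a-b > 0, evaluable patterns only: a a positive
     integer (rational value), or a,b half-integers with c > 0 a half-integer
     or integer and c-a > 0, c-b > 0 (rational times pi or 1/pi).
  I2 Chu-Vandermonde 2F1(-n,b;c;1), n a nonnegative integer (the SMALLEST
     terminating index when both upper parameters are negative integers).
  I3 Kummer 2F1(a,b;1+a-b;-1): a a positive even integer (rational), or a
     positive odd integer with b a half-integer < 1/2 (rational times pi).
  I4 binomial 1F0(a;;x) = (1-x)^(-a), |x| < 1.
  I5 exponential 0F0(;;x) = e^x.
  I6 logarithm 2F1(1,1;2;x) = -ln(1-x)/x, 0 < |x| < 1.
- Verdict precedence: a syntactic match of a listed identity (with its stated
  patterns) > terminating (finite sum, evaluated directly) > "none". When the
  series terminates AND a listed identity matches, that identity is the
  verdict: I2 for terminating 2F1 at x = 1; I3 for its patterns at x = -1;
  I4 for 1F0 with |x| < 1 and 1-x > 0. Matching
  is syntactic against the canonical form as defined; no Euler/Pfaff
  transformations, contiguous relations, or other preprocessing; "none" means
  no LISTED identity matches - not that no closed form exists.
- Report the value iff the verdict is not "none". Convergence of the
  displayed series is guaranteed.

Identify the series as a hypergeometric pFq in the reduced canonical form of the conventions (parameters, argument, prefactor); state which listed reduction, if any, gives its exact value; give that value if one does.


At argument -\frac{1}{4}: a 2F1 with upper {-\frac{5}{2}, -\frac{7}{6}}, lower {\frac{1}{2}}, scaled by C = -\frac{8}{11}. Verdict: none here - no I1-I6 shape fits x = -\frac{1}{4} with lower {\frac{1}{2}}.

The tell: from the first term -\frac{8}{11}: the two k-th powers (C = -8/11, x = -1/4) combine into one argument.
Term ratio: r(k) = -\frac{1}{4} * (k-\frac{5}{2}) (k-\frac{7}{6}) / [(k+\frac{1}{2}) (k+1)] - rational in k, leading ratio -\frac{1}{4}; with t_0 = -\frac{8}{11}, classification follows.


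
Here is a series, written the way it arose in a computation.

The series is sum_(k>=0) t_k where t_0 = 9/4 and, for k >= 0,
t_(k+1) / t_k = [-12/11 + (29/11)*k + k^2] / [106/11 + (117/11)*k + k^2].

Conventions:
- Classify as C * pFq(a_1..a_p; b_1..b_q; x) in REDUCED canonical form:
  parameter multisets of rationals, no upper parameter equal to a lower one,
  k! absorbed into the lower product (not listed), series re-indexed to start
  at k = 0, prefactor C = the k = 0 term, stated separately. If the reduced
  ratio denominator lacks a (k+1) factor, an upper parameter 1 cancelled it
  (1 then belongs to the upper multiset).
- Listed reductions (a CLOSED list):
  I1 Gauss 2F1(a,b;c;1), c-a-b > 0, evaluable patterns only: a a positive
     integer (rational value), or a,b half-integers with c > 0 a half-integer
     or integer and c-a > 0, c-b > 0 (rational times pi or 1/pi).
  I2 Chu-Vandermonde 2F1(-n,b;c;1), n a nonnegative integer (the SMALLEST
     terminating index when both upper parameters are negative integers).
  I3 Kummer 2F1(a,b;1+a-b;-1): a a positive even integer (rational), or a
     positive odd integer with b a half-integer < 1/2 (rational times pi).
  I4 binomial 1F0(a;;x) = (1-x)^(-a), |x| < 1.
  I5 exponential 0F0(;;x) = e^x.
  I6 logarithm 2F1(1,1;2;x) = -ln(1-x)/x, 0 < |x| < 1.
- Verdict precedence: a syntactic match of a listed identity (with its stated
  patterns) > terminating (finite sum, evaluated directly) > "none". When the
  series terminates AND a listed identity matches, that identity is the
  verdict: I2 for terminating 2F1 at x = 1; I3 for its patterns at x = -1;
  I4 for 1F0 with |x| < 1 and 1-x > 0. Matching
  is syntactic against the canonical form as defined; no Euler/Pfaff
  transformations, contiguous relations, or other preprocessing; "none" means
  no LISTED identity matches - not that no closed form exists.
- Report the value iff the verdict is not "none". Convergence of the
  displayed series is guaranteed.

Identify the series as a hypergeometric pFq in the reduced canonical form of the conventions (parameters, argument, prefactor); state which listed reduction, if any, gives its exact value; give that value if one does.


Key observation: from the first term 9/4: roots of the ratio polynomials (C = 9/4, x = 1) are the negated parameters.
Step ratio: r(k) = 1 * (k-4/11) (k+3) / [(k+106/11) (k+1)] ; factor over Q: parameters, x = 1, and C = 9/4.

Canonical form: C = 9/4 times 2F1 with upper {-4/11, 3}, lower {106/11}, x = 1. Verdict: Gauss (I1, integer-parameter pattern) matches (x = 1: the Gamma ratio telescopes since c-a-b = 7 > 0 and a = 3 in Z>0). Its exact value is 20805/10648.


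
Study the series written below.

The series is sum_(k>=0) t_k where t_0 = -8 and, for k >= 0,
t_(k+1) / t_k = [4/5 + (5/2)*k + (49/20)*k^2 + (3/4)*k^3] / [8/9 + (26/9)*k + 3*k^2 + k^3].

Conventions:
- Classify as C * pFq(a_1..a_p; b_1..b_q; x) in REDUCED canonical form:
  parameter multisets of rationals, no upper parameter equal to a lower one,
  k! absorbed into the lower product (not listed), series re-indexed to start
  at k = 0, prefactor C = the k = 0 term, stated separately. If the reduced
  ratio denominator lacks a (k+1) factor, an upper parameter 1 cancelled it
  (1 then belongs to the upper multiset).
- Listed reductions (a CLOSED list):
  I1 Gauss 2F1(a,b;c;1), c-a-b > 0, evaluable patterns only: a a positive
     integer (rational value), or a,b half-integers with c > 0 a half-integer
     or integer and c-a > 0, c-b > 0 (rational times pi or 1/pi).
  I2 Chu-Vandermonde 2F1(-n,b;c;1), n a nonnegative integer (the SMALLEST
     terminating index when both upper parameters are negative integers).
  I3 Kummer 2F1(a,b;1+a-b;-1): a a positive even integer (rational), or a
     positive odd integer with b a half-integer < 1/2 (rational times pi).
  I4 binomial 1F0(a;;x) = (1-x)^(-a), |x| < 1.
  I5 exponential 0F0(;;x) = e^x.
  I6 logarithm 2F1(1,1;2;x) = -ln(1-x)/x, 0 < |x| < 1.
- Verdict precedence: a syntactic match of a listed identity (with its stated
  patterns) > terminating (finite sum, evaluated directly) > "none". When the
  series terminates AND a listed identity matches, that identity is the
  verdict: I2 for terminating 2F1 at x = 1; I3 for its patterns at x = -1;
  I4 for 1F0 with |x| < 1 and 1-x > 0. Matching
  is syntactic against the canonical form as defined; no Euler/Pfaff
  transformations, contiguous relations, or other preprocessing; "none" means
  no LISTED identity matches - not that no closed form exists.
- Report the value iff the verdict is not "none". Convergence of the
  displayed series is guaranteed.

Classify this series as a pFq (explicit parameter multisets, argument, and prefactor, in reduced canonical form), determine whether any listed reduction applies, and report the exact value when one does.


Classification (C = -8): 2F1 with upper {1, 8/5}, lower {4/3}, argument x = 3/4. Verdict: none - at argument 3/4 the multisets {1, 8/5} ; {4/3} match no listed identity.

First insight: from the first term -8: factor the ratio over Q (C = -8): negated roots = parameters.
Step ratio: r(k) = (3/4) * (k+1) (k+8/5) / [(k+4/3) (k+1)] ; factor over Q: parameters, x = (3/4), and C = -8.


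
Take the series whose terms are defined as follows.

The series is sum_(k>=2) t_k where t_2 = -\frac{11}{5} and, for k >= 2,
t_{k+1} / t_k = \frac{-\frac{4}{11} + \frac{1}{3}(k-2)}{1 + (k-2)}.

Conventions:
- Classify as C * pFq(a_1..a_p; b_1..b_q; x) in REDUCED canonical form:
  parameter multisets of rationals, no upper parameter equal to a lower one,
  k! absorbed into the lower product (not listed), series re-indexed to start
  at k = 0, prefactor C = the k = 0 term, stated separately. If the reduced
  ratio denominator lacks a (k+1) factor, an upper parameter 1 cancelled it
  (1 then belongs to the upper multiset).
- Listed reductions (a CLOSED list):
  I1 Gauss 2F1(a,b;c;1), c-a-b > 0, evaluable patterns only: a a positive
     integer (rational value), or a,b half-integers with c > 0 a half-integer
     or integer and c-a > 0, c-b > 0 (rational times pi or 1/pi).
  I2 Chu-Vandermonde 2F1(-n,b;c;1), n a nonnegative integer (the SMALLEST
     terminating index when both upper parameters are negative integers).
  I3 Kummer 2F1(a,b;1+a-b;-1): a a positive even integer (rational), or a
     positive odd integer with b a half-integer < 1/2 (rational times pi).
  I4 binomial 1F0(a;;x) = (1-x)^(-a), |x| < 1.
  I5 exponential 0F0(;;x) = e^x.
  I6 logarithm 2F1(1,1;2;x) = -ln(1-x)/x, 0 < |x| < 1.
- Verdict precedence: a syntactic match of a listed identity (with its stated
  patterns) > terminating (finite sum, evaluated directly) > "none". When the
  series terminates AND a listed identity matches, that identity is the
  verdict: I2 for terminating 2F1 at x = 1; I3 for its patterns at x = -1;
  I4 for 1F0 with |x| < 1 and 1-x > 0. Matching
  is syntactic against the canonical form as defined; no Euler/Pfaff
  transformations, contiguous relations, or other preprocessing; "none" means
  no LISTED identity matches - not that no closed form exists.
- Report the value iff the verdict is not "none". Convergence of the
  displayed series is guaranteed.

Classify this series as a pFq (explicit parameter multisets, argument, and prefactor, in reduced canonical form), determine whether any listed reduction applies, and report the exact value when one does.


x = \frac{1}{3} here; the reduced form reads 1F0, upper {-\frac{12}{11}}, lower {-}, C = -\frac{11}{5}. Verdict: binomial (I4) matches (the 1F0 binomial series: exponent 12/11, x = \frac{1}{3}). Its exact value is \left(-\frac{11}{5}\right) \cdot \left(\frac{2}{3}\right)^{\frac{12}{11}}.

Key step: from the first term -\frac{11}{5}: factor the ratio over Q (prefactor -11/5): negated roots = parameters.
Step ratio: r(k) = \frac{1}{3} * (k-\frac{12}{11}) / [(k+1)] - rational in k, leading ratio \frac{1}{3}; with t_0 = -\frac{11}{5}, classification follows.


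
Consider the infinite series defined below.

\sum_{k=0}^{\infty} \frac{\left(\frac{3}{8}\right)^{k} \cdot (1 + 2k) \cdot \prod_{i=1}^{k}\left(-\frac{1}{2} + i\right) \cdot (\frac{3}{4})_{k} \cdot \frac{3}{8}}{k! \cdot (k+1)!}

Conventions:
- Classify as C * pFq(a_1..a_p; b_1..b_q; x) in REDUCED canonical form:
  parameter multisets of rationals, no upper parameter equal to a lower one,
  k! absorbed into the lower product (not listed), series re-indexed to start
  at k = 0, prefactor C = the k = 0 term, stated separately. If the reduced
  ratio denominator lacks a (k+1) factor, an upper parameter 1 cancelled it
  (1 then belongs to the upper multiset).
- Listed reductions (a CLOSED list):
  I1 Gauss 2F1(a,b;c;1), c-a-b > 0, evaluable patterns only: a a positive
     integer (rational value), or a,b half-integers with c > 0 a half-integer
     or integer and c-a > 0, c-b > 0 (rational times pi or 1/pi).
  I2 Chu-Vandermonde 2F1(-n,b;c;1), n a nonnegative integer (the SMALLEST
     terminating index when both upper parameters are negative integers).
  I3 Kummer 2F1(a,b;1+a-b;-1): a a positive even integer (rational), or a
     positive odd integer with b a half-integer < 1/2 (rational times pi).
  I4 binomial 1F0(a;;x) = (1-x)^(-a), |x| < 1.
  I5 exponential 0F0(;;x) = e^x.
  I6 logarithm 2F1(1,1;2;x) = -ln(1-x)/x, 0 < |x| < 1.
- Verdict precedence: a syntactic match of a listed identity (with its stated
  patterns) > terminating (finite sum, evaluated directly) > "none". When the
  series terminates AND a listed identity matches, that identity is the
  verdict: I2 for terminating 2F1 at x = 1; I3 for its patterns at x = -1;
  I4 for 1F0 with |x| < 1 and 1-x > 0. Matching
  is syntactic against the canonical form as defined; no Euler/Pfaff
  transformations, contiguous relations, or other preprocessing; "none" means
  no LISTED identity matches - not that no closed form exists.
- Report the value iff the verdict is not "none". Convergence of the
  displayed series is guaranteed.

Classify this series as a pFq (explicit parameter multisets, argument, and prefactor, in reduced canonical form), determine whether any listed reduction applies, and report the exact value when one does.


Reduced: x = \frac{3}{8}, 2F1, upper = {\frac{3}{4}, \frac{3}{2}}, lower = {2}, C = \frac{3}{8}. Verdict: none (x = \frac{3}{8}): each listed identity misses the multisets {\frac{3}{4}, \frac{3}{2}} ; {2}.

Structural cue: with t_0 = \frac{3}{8}, the denominator's factorial ratio (prefactor 3/8) is a lower Pochhammer.
Term ratio: r(k) = \frac{3}{8} * (k+\frac{3}{4}) (k+\frac{3}{2}) / [(k+2) (k+1)] - rational in k, leading ratio \frac{3}{8}; with t_0 = \frac{3}{8}, classification follows.


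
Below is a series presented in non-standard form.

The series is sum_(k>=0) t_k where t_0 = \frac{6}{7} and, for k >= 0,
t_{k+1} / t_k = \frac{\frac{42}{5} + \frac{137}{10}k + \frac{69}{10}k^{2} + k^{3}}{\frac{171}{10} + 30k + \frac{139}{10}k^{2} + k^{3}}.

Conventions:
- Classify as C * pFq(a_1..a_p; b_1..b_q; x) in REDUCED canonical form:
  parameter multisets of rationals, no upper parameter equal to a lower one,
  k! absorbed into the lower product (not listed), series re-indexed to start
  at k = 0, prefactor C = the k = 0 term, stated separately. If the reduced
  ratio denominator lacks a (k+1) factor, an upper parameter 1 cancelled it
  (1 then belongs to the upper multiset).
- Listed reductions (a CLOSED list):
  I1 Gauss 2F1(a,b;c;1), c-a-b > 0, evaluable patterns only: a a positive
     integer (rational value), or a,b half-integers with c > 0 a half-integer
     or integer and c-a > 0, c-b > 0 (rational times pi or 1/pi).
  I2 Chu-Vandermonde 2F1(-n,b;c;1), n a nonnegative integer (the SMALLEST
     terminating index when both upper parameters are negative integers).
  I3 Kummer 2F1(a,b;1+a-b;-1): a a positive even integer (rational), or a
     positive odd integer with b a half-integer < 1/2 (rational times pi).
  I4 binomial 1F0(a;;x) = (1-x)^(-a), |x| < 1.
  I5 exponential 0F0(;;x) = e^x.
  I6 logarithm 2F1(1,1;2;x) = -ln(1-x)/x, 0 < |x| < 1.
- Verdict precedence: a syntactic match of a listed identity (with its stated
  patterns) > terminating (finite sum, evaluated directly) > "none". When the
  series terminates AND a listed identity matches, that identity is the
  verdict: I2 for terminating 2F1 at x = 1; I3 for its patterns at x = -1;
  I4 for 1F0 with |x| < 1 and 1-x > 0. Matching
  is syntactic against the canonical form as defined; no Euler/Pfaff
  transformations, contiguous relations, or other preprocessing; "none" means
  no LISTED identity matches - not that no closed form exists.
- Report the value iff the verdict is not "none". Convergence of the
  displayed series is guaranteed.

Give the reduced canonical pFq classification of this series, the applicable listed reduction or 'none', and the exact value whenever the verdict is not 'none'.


Structural cue: t_0 = \frac{6}{7} here, and cancel k + 3/2 from the displayed ratio first; then C = 6/7, x = 1.
Adjacent-term ratio: r(k) = 1 * (k+\frac{7}{5}) (k+4) / [(k+\frac{57}{5}) (k+1)] - rational in k. x = 1; t_0 = \frac{6}{7}; negate the roots.

Classification (C = \frac{6}{7}): 2F1 with upper {\frac{7}{5}, 4}, lower {\frac{57}{5}}, argument x = 1. Verdict: Gauss (I1, integer-parameter pattern) applies (x = 1: the Gamma ratio telescopes since c-a-b = 6 > 0 and a = 4 in Z>0). Sum: \frac{22607}{13125}.


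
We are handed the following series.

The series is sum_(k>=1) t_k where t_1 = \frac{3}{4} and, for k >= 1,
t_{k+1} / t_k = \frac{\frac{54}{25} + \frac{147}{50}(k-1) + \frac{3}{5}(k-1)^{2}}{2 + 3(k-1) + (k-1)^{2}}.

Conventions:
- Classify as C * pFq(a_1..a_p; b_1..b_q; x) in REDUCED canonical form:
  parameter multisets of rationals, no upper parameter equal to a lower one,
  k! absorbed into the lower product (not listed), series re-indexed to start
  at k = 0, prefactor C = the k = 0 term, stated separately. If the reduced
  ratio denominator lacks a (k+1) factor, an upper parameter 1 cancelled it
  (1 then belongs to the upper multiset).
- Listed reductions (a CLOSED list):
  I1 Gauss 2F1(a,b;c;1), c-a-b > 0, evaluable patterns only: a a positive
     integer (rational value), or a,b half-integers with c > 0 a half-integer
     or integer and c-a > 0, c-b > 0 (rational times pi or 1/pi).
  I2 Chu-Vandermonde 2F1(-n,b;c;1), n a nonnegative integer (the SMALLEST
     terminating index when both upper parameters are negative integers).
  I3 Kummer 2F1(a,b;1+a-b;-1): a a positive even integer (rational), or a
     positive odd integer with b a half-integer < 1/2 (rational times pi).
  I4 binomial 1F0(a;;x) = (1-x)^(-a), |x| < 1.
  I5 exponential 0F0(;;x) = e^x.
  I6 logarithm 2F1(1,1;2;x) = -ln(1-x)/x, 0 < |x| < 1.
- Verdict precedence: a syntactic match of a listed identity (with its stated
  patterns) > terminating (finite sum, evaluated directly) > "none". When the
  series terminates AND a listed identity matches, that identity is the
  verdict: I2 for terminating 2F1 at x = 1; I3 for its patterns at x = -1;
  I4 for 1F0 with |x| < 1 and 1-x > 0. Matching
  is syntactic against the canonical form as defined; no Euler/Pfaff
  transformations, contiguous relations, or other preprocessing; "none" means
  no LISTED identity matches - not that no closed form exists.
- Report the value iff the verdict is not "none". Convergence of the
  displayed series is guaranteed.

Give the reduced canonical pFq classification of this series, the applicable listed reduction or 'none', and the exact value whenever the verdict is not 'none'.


With C = \frac{3}{4}: the canonical form is 2F1(\frac{9}{10}, 4; 2; \frac{3}{5}). Verdict: no listed reduction: x = \frac{3}{5} and upper {\frac{9}{10}, 4} fail every I1-I6 pattern.

Key step: with t_0 = \frac{3}{4}, factor the ratio over Q (C = 3/4): negated roots = parameters.
Adjacent-term ratio: r(k) = \frac{3}{5} * (k+\frac{9}{10}) (k+4) / [(k+2) (k+1)] - rational in k. x = \frac{3}{5}; t_0 = \frac{3}{4}; negate the roots.


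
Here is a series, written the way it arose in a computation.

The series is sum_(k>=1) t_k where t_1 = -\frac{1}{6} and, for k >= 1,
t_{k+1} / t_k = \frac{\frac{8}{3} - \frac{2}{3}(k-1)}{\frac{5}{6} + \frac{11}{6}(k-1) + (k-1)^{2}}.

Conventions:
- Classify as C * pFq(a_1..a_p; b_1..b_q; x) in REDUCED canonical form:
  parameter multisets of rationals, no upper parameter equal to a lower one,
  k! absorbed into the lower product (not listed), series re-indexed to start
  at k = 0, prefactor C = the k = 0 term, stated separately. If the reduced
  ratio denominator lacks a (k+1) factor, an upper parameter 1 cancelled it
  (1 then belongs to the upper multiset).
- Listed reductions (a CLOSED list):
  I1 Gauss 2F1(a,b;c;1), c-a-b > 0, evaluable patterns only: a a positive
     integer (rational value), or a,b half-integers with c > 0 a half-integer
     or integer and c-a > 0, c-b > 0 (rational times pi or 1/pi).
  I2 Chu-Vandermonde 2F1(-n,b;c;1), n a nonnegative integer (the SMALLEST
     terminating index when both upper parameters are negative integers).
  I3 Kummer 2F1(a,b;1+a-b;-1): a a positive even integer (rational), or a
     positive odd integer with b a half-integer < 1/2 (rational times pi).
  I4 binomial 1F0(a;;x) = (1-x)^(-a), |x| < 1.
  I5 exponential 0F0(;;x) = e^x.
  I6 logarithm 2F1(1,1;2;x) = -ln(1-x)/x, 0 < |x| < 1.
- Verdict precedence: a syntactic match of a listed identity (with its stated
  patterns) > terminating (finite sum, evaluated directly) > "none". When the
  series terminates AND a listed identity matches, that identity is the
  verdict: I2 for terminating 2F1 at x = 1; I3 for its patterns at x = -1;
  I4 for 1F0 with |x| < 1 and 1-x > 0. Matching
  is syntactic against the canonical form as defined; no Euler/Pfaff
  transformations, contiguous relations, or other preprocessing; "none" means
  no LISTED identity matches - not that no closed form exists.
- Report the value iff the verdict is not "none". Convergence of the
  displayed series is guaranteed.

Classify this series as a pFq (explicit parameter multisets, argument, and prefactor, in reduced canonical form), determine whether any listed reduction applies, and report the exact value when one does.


First insight: x = -\frac{2}{3} and the expanded ratio factors over Q; C = -1/6, x = -2/3, roots give parameters.
Step ratio: r(k) = -\frac{2}{3} * (k-4) / [(k+\frac{5}{6}) (k+1)] - rational in k, leading ratio -\frac{2}{3}; with t_0 = -\frac{1}{6}, classification follows.

Reduced: x = -\frac{2}{3}, 1F1, upper = {-4}, lower = {\frac{5}{6}}, C = -\frac{1}{6}. Verdict: terminating - the sum ends at index 4 because -4 is a negative integer; exact evaluation follows. Value: -\frac{44667}{43010}.


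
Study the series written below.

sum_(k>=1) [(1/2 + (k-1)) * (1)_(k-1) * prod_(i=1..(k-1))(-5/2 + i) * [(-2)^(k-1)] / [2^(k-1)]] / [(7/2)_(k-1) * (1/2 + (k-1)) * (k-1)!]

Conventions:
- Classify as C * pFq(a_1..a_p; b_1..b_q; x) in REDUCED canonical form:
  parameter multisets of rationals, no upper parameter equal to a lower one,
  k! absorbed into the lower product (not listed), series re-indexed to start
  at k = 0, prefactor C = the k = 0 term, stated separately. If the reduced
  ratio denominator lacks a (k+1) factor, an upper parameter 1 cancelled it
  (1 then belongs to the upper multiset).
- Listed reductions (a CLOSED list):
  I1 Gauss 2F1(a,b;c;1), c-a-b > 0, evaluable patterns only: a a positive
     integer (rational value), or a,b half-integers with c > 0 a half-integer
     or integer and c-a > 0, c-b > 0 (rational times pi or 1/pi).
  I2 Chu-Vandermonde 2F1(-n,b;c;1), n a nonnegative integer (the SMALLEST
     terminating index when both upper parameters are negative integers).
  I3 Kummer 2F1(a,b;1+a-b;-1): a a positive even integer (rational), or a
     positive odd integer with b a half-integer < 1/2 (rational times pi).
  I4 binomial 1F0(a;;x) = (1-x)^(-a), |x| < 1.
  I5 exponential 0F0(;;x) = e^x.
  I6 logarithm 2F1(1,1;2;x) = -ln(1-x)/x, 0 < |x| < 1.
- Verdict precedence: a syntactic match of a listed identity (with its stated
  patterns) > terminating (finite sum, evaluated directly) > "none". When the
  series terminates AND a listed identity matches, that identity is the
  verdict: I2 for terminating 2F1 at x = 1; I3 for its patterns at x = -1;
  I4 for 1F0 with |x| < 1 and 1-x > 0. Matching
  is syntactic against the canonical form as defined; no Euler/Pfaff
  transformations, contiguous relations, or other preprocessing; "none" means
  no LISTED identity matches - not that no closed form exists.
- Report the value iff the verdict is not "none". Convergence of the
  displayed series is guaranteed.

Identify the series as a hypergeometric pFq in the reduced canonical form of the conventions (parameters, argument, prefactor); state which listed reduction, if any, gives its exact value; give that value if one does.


x = -1 here; the reduced form reads 2F1, upper {-3/2, 1}, lower {7/2}, C = 1. Verdict: the Kummer evaluation I3 matches (x = -1; c = 7/2 equals 1+a-b for upper {-3/2, 1}: listed pattern). Exact value: (15/32) * pi.

Key observation: from the first term 1: the running product (prefactor 1) telescopes to a rising factorial.
Ratio: r(k) = (-1) * (k-3/2) (k+1) / [(k+7/2) (k+1)] ; factor over Q: parameters, x = (-1), and C = 1.
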